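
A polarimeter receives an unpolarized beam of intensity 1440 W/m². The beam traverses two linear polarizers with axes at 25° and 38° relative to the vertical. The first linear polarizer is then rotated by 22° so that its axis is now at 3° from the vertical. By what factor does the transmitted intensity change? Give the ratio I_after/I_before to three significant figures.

I_new/I_old ≈ 0.707

Before rotation:
Unpolarized light through the first polarizer → I₁ = ½ I₀, now polarized at 25°.
I₂ = I₁ cos²(38° − 25°) = 0.5 I₀ · cos²(13°) = 0.4747 I₀.
After rotation:
Unpolarized light through the first polarizer → I₁ = ½ I₀, now polarized at 3°.
I₂ = I₁ cos²(38° − 3°) = 0.5 I₀ · cos²(35°) = 0.3355 I₀.
Ratio = 0.3355 / 0.4747 = 0.7068.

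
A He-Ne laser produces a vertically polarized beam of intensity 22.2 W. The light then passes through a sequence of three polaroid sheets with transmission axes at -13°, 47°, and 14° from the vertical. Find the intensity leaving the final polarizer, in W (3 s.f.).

I ≈ 3.71 W

I₁ = 22.2 W · cos²(13°) = 21.08 W.
I₂ = I₁ · cos²(60°) = 21.08 · 0.25 = 5.269 W.
I₃ = I₂ · cos²(33°) = 5.269 · 0.7034 = 3.706 W.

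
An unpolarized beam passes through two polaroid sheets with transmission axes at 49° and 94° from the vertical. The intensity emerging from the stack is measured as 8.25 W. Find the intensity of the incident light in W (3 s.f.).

I₀ ≈ 33.0 W

Unpolarized light through the first polarizer → I₁ = ½ I₀, now polarized at 49°.
I₂ = I₁ cos²(94° − 49°) = 0.5 I₀ · cos²(45°) = 0.25 I₀.
So 8.25 W = 0.25 I₀, giving I₀ = 8.25/0.25 = 33 W.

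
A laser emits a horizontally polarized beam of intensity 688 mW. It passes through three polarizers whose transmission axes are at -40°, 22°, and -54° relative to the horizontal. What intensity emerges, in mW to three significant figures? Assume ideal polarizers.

I ≈ 5.21 mW

By Malus's law, I₁ = 688 mW · cos²(40°) = 403.7 mW.
I₂ = I₁ · cos²(62°) = 403.7 · 0.2204 = 88.98 mW.
I₃ = I₂ · cos²(76°) = 88.98 · 0.05853 = 5.208 mW.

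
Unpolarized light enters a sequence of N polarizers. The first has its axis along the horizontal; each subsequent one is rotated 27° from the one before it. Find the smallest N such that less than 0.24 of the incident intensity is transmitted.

First polarizer halves the unpolarized light: factor 1/2.
Each further stage multiplies by cos²(27°) = 0.7939.
After N polarizers: T = 0.5·0.7939^(N−1). Require T < 0.24 ⇒ N−1 > ln(0.24/0.5)/ln(0.7939) = 3.18, so N−1 ≥ 4 and N = 5.
Check: N=5 gives T = 0.1986 < 0.24; N=4 gives T = 0.2502.

N = 5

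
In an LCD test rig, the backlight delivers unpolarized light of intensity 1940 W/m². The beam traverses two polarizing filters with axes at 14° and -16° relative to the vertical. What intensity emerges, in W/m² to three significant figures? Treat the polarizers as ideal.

I ≈ 728 W/m²

Unpolarized light through the first polarizer → I₁ = 1940 W/m²/2 = 970 W/m², polarized at 14°.
I₂ = I₁ · cos²(30°) = 970 · 0.75 = 727.5 W/m².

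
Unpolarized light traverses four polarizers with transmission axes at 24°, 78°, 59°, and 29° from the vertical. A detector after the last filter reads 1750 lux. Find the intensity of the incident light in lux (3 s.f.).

I₀ ≈ 1.51e4 lux

Unpolarized light through the first polarizer → I₁ = ½ I₀, now polarized at 24°.
I₂ = I₁ cos²(78° − 24°) = 0.5 I₀ · cos²(54°) = 0.1727 I₀.
I₃ = I₂ cos²(59° − 78°) = 0.1727 I₀ · cos²(19°) = 0.1544 I₀.
I₄ = I₃ cos²(29° − 59°) = 0.1544 I₀ · cos²(30°) = 0.1158 I₀.
So 1750 lux = 0.1158 I₀, giving I₀ = 1750/0.1158 = 1.511e+04 lux.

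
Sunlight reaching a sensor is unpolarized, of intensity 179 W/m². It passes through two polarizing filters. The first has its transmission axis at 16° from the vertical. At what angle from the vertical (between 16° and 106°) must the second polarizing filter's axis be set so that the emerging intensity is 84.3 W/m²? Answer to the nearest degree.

θ ≈ 30°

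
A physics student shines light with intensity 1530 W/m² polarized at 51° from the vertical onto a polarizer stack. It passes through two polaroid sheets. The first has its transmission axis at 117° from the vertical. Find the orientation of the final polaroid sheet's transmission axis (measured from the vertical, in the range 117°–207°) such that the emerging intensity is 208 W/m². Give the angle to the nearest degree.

By Malus's law, I₁ = I₀ cos²(117° − 51°) = I₀ cos²(66°) = 0.1654 I₀.
Target fraction: 208 / 1530 W/m² = 0.1359 of I₀.
Need I₂/I₀ = 0.1359, so cos²(θ − 117°) = 0.1359 / 0.1654 = 0.8218.
θ − 117° = arccos(√0.8218) = 25.0°, giving θ ≈ 117 + 25.0 = 142.0°.

θ ≈ 142°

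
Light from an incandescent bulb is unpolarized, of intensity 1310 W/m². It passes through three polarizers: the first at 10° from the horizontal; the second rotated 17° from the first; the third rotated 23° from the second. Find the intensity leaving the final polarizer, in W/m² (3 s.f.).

I ≈ 508 W/m²

Unpolarized light through the first polarizer → I₁ = 1310 W/m²/2 = 655 W/m², polarized at 10°.
I₂ = I₁ · cos²(17°) = 655 · 0.9145 = 599 W/m².
I₃ = I₂ · cos²(23°) = 599 · 0.8473 = 507.6 W/m².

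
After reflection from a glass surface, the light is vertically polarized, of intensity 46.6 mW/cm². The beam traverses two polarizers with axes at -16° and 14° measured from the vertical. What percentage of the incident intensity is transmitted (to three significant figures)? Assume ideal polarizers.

≈ 69.3%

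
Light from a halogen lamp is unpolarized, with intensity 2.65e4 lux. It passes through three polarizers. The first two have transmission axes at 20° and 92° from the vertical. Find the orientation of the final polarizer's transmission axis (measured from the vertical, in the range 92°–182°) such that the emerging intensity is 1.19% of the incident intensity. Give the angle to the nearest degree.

Unpolarized light through the first polarizer → I₁ = ½ I₀, now polarized at 20°.
I₂ = I₁ cos²(92° − 20°) = 0.5 I₀ · cos²(72°) = 0.04775 I₀.
Need I₃/I₀ = 0.0119, so cos²(θ − 92°) = 0.0119 / 0.04775 = 0.2492.
θ − 92° = arccos(√0.2492) = 60.1°, giving θ ≈ 92 + 60.1 = 152.1°.

θ ≈ 152°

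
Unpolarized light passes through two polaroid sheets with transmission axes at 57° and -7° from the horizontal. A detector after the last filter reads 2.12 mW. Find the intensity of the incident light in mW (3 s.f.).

I₀ ≈ 22.1 mW

Unpolarized light through the first polarizer → I₁ = ½ I₀, now polarized at 57°.
I₂ = I₁ cos²(-7° − 57°) = 0.5 I₀ · cos²(64°) = 0.09608 I₀.
So 2.12 mW = 0.09608 I₀, giving I₀ = 2.12/0.09608 = 22.06 mW.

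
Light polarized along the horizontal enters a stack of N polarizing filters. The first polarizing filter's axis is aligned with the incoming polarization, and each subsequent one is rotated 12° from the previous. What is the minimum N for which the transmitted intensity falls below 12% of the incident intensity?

N = 49

First polarizer is aligned with the polarization: full transmission.
Each further stage multiplies by cos²(12°) = 0.9568.
After N polarizers: T = 0.9568^(N−1). Require T < 0.12 ⇒ N−1 > ln(0.12)/ln(0.9568) = 47.98, so N−1 ≥ 48 and N = 49.
Check: N=49 gives T = 0.1199 < 0.12; N=48 gives T = 0.1253.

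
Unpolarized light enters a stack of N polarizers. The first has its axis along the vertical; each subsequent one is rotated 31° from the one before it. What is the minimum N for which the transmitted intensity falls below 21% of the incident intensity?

N = 4

First polarizer halves the unpolarized light: factor 1/2.
Each further stage multiplies by cos²(31°) = 0.7347.
After N polarizers: T = 0.5·0.7347^(N−1). Require T < 0.21 ⇒ N−1 > ln(0.21/0.5)/ln(0.7347) = 2.81, so N−1 ≥ 3 and N = 4.
Check: N=4 gives T = 0.1983 < 0.21; N=3 gives T = 0.2699.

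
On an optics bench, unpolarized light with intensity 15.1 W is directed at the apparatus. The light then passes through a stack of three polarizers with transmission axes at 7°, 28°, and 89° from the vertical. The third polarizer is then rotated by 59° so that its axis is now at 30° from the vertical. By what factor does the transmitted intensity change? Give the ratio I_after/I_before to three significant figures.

I_new/I_old ≈ 4.25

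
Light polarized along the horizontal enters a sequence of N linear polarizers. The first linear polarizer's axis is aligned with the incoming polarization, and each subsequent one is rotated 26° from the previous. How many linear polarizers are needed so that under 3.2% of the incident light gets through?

First polarizer is aligned with the polarization: full transmission.
Each further stage multiplies by cos²(26°) = 0.8078.
After N polarizers: T = 0.8078^(N−1). Require T < 0.032 ⇒ N−1 > ln(0.032)/ln(0.8078) = 16.13, so N−1 ≥ 17 and N = 18.
Check: N=18 gives T = 0.02657 < 0.032; N=17 gives T = 0.03289.

N = 18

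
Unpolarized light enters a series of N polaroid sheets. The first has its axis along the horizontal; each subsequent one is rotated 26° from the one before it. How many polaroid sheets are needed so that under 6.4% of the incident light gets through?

First polarizer halves the unpolarized light: factor 1/2.
Each further stage multiplies by cos²(26°) = 0.8078.
After N polarizers: T = 0.5·0.8078^(N−1). Require T < 0.064 ⇒ N−1 > ln(0.064/0.5)/ln(0.8078) = 9.63, so N−1 ≥ 10 and N = 11.
Check: N=11 gives T = 0.05918 < 0.064; N=10 gives T = 0.07326.

N = 11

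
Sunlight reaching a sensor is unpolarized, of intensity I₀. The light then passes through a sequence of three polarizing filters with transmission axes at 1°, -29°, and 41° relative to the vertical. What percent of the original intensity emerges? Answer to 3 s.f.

≈ 4.39%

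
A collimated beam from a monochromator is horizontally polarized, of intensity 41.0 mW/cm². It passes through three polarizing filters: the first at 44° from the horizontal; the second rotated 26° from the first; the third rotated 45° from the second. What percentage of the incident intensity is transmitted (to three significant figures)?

≈ 20.9%

I₁ = 41.0 mW/cm² · cos²(44°) = 21.22 mW/cm².
I₂ = I₁ · cos²(26°) = 21.22 · 0.8078 = 17.14 mW/cm².
I₃ = I₂ · cos²(45°) = 17.14 · 0.5 = 8.569 mW/cm².
That is 20.9% of the incident intensity.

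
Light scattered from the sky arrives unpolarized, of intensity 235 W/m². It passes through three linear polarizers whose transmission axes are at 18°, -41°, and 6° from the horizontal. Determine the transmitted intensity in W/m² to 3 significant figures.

Unpolarized light through the first polarizer → I₁ = 235 W/m²/2 = 117.5 W/m², polarized at 18°.
I₂ = I₁ · cos²(59°) = 117.5 · 0.2653 = 31.17 W/m².
I₃ = I₂ · cos²(47°) = 31.17 · 0.4651 = 14.5 W/m².

I ≈ 14.5 W/m²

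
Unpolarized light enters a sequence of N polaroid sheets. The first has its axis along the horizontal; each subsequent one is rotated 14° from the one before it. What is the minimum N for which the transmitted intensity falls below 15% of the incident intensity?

First polarizer halves the unpolarized light: factor 1/2.
Each further stage multiplies by cos²(14°) = 0.9415.
After N polarizers: T = 0.5·0.9415^(N−1). Require T < 0.15 ⇒ N−1 > ln(0.15/0.5)/ln(0.9415) = 19.96, so N−1 ≥ 20 and N = 21.
Check: N=21 gives T = 0.1497 < 0.15; N=20 gives T = 0.159.

N = 21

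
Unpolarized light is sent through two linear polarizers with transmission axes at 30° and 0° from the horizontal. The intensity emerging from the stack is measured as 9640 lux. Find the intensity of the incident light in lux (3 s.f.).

Unpolarized light through the first polarizer → I₁ = ½ I₀, now polarized at 30°.
I₂ = I₁ cos²(0° − 30°) = 0.5 I₀ · cos²(30°) = 0.375 I₀.
So 9640 lux = 0.375 I₀, giving I₀ = 9640/0.375 = 2.571e+04 lux.

I₀ ≈ 2.57e4 lux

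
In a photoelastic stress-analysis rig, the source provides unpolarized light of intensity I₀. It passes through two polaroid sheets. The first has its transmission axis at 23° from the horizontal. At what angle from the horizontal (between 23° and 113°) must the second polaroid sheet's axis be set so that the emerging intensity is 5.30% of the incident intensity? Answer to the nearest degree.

Unpolarized light through the first polarizer → I₁ = ½ I₀, now polarized at 23°.
Need I₂/I₀ = 0.053, so cos²(θ − 23°) = 0.053 / 0.5 = 0.106.
θ − 23° = arccos(√0.106) = 71.0°, giving θ ≈ 23 + 71.0 = 94.0°.

θ ≈ 94°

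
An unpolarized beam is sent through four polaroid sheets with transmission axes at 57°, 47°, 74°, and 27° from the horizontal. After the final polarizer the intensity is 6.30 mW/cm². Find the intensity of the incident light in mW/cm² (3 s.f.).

Unpolarized light through the first polarizer → I₁ = ½ I₀, now polarized at 57°.
I₂ = I₁ cos²(47° − 57°) = 0.5 I₀ · cos²(10°) = 0.4849 I₀.
I₃ = I₂ cos²(74° − 47°) = 0.4849 I₀ · cos²(27°) = 0.385 I₀.
I₄ = I₃ cos²(27° − 74°) = 0.385 I₀ · cos²(47°) = 0.1791 I₀.
So 6.30 mW/cm² = 0.1791 I₀, giving I₀ = 6.30/0.1791 = 35.18 mW/cm².

I₀ ≈ 35.2 mW/cm²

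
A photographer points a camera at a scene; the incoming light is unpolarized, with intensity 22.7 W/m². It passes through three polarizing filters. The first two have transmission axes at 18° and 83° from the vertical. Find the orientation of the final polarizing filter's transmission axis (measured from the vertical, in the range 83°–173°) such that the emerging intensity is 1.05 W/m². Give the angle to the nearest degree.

Unpolarized light through the first polarizer → I₁ = ½ I₀, now polarized at 18°.
I₂ = I₁ cos²(83° − 18°) = 0.5 I₀ · cos²(65°) = 0.0893 I₀.
Target fraction: 1.05 / 22.7 W/m² = 0.04626 of I₀.
Need I₃/I₀ = 0.04626, so cos²(θ − 83°) = 0.04626 / 0.0893 = 0.518.
θ − 83° = arccos(√0.518) = 44.0°, giving θ ≈ 83 + 44.0 = 127.0°.

θ ≈ 127°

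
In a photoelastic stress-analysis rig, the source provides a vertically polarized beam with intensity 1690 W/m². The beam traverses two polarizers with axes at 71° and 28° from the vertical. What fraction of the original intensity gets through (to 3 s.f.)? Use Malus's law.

I/I₀ ≈ 0.0567

By Malus's law, I₁ = 1690 W/m² · cos²(71°) = 179.1 W/m².
I₂ = I₁ · cos²(43°) = 179.1 · 0.5349 = 95.81 W/m².
Transmitted fraction = 0.05669.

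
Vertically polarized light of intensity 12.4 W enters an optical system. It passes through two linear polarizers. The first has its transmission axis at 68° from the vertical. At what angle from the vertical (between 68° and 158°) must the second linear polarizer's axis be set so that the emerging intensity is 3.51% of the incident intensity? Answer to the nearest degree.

θ ≈ 128°

I₁ = I₀ cos²(68° − 0°) = I₀ cos²(68°) = 0.1403 I₀.
Need I₂/I₀ = 0.0351, so cos²(θ − 68°) = 0.0351 / 0.1403 = 0.2501.
θ − 68° = arccos(√0.2501) = 60.0°, giving θ ≈ 68 + 60.0 = 128.0°.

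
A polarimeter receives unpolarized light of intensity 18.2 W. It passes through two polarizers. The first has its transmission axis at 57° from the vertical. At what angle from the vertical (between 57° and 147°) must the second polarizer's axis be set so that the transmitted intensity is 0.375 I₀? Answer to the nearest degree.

θ ≈ 87°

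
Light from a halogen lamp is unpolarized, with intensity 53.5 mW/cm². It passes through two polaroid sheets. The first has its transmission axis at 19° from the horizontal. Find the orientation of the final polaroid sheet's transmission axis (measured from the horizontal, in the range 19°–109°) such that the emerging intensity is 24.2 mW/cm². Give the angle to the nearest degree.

θ ≈ 37°

Unpolarized light through the first polarizer → I₁ = ½ I₀, now polarized at 19°.
Target fraction: 24.2 / 53.5 mW/cm² = 0.4523 of I₀.
Need I₂/I₀ = 0.4523, so cos²(θ − 19°) = 0.4523 / 0.5 = 0.9047.
θ − 19° = arccos(√0.9047) = 18.0°, giving θ ≈ 19 + 18.0 = 37.0°.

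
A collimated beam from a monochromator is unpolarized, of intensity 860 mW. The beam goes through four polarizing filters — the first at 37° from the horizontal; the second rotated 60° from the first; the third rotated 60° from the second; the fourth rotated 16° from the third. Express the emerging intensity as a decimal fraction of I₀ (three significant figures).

Unpolarized light through the first polarizer → I₁ = 860 mW/2 = 430 mW, polarized at 37°.
I₂ = I₁ · cos²(60°) = 430 · 0.25 = 107.5 mW.
I₃ = I₂ · cos²(60°) = 107.5 · 0.25 = 26.88 mW.
I₄ = I₃ · cos²(16°) = 26.88 · 0.924 = 24.83 mW.
Transmitted fraction = 0.02888.

I/I₀ ≈ 0.0289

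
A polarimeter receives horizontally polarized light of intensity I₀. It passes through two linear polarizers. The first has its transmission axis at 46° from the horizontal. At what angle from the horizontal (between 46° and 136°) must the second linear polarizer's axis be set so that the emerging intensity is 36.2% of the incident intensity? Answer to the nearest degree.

By Malus's law, I₁ = I₀ cos²(46° − 0°) = I₀ cos²(46°) = 0.4826 I₀.
Need I₂/I₀ = 0.362, so cos²(θ − 46°) = 0.362 / 0.4826 = 0.7502.
θ − 46° = arccos(√0.7502) = 30.0°, giving θ ≈ 46 + 30.0 = 76.0°.

θ ≈ 76°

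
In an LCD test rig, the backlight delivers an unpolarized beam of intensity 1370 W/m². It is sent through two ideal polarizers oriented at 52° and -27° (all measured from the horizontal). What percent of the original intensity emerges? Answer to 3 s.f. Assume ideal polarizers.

Unpolarized light through the first polarizer → I₁ = 1370 W/m²/2 = 685 W/m², polarized at 52°.
I₂ = I₁ · cos²(79°) = 685 · 0.03641 = 24.94 W/m².
That is 1.82% of the incident intensity.

≈ 1.82%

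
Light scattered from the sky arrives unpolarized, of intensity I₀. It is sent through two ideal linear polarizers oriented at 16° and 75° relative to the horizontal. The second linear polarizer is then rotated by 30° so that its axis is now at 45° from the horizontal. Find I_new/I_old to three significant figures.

Before rotation:
Unpolarized light through the first polarizer → I₁ = ½ I₀, now polarized at 16°.
I₂ = I₁ cos²(75° − 16°) = 0.5 I₀ · cos²(59°) = 0.1326 I₀.
After rotation:
Unpolarized light through the first polarizer → I₁ = ½ I₀, now polarized at 16°.
I₂ = I₁ cos²(45° − 16°) = 0.5 I₀ · cos²(29°) = 0.3825 I₀.
Ratio = 0.3825 / 0.1326 = 2.884.

I_new/I_old ≈ 2.88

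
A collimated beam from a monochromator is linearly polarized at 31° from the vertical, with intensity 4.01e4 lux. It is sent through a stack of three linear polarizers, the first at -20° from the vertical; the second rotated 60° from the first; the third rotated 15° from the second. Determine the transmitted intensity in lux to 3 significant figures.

I ≈ 3700 lux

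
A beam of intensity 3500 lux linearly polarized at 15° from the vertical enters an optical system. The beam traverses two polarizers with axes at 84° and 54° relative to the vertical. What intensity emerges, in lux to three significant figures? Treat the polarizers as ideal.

I₁ = 3500 lux · cos²(69°) = 449.5 lux.
I₂ = I₁ · cos²(30°) = 449.5 · 0.75 = 337.1 lux.

I ≈ 337 lux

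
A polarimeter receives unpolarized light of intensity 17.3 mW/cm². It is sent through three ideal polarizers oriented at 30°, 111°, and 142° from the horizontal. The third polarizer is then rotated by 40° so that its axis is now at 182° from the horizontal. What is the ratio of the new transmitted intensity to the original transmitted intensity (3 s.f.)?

Before rotation:
Unpolarized light through the first polarizer → I₁ = ½ I₀, now polarized at 30°.
I₂ = I₁ cos²(111° − 30°) = 0.5 I₀ · cos²(81°) = 0.01224 I₀.
I₃ = I₂ cos²(142° − 111°) = 0.01224 I₀ · cos²(31°) = 0.00899 I₀.
After rotation:
Unpolarized light through the first polarizer → I₁ = ½ I₀, now polarized at 30°.
I₂ = I₁ cos²(111° − 30°) = 0.5 I₀ · cos²(81°) = 0.01224 I₀.
I₃ = I₂ cos²(182° − 111°) = 0.01224 I₀ · cos²(71°) = 0.001297 I₀.
Ratio = 0.001297 / 0.00899 = 0.1443.

I_new/I_old ≈ 0.144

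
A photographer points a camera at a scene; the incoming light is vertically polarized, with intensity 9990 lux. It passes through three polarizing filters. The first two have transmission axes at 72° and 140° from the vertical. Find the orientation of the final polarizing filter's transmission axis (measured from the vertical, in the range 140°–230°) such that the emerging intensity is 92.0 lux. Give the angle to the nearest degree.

θ ≈ 174°

By Malus's law, I₁ = I₀ cos²(72° − 0°) = I₀ cos²(72°) = 0.09549 I₀.
I₂ = I₁ cos²(140° − 72°) = 0.09549 I₀ · cos²(68°) = 0.0134 I₀.
Target fraction: 92.0 / 9990 lux = 0.009209 of I₀.
Need I₃/I₀ = 0.009209, so cos²(θ − 140°) = 0.009209 / 0.0134 = 0.6872.
θ − 140° = arccos(√0.6872) = 34.0°, giving θ ≈ 140 + 34.0 = 174.0°.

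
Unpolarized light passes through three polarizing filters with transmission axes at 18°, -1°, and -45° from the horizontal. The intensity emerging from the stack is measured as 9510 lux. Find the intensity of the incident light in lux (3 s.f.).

Unpolarized light through the first polarizer → I₁ = ½ I₀, now polarized at 18°.
I₂ = I₁ cos²(-1° − 18°) = 0.5 I₀ · cos²(19°) = 0.447 I₀.
I₃ = I₂ cos²(-45° + 1°) = 0.447 I₀ · cos²(44°) = 0.2313 I₀.
So 9510 lux = 0.2313 I₀, giving I₀ = 9510/0.2313 = 4.112e+04 lux.

I₀ ≈ 4.11e4 lux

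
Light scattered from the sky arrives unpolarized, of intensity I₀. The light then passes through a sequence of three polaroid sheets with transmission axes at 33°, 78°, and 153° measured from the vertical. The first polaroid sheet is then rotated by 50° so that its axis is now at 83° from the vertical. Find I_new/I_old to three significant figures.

Before rotation:
Unpolarized light through the first polarizer → I₁ = ½ I₀, now polarized at 33°.
I₂ = I₁ cos²(78° − 33°) = 0.5 I₀ · cos²(45°) = 0.25 I₀.
I₃ = I₂ cos²(153° − 78°) = 0.25 I₀ · cos²(75°) = 0.01675 I₀.
After rotation:
Unpolarized light through the first polarizer → I₁ = ½ I₀, now polarized at 83°.
I₂ = I₁ cos²(78° − 83°) = 0.5 I₀ · cos²(5°) = 0.4962 I₀.
I₃ = I₂ cos²(153° − 78°) = 0.4962 I₀ · cos²(75°) = 0.03324 I₀.
Ratio = 0.03324 / 0.01675 = 1.985.

I_new/I_old ≈ 1.98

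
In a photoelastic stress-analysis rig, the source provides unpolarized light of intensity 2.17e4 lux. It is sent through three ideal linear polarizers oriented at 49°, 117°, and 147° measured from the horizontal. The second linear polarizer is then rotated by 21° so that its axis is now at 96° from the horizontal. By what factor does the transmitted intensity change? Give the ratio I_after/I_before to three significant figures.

Before rotation:
Unpolarized light through the first polarizer → I₁ = ½ I₀, now polarized at 49°.
I₂ = I₁ cos²(117° − 49°) = 0.5 I₀ · cos²(68°) = 0.07017 I₀.
I₃ = I₂ cos²(147° − 117°) = 0.07017 I₀ · cos²(30°) = 0.05262 I₀.
After rotation:
Unpolarized light through the first polarizer → I₁ = ½ I₀, now polarized at 49°.
I₂ = I₁ cos²(96° − 49°) = 0.5 I₀ · cos²(47°) = 0.2326 I₀.
I₃ = I₂ cos²(147° − 96°) = 0.2326 I₀ · cos²(51°) = 0.0921 I₀.
Ratio = 0.0921 / 0.05262 = 1.75.

I_new/I_old ≈ 1.75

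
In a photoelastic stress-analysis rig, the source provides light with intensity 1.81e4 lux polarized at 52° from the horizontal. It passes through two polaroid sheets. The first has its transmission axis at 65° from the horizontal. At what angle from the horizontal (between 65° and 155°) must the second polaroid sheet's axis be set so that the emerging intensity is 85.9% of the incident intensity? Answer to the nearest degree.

θ ≈ 83°

I₁ = I₀ cos²(65° − 52°) = I₀ cos²(13°) = 0.9494 I₀.
Need I₂/I₀ = 0.859, so cos²(θ − 65°) = 0.859 / 0.9494 = 0.9048.
θ − 65° = arccos(√0.9048) = 18.0°, giving θ ≈ 65 + 18.0 = 83.0°.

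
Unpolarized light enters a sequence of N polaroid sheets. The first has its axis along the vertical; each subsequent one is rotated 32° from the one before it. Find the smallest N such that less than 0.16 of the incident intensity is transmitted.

First polarizer halves the unpolarized light: factor 1/2.
Each further stage multiplies by cos²(32°) = 0.7192.
After N polarizers: T = 0.5·0.7192^(N−1). Require T < 0.16 ⇒ N−1 > ln(0.16/0.5)/ln(0.7192) = 3.46, so N−1 ≥ 4 and N = 5.
Check: N=5 gives T = 0.1338 < 0.16; N=4 gives T = 0.186.

N = 5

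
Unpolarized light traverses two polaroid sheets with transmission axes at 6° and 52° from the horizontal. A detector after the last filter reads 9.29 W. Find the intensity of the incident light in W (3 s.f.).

Unpolarized light through the first polarizer → I₁ = ½ I₀, now polarized at 6°.
I₂ = I₁ cos²(52° − 6°) = 0.5 I₀ · cos²(46°) = 0.2413 I₀.
So 9.29 W = 0.2413 I₀, giving I₀ = 9.29/0.2413 = 38.5 W.

I₀ ≈ 38.5 W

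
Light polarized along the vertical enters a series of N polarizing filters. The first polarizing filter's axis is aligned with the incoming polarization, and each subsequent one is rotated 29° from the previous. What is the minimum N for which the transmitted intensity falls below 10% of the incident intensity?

N = 10

First polarizer is aligned with the polarization: full transmission.
Each further stage multiplies by cos²(29°) = 0.765.
After N polarizers: T = 0.765^(N−1). Require T < 0.10 ⇒ N−1 > ln(0.10)/ln(0.765) = 8.59, so N−1 ≥ 9 and N = 10.
Check: N=10 gives T = 0.08969 < 0.10; N=9 gives T = 0.1172.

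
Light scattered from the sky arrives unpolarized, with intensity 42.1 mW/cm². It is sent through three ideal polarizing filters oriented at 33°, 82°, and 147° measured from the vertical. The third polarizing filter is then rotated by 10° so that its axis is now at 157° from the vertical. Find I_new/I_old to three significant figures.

I_new/I_old ≈ 0.375

Before rotation:
Unpolarized light through the first polarizer → I₁ = ½ I₀, now polarized at 33°.
I₂ = I₁ cos²(82° − 33°) = 0.5 I₀ · cos²(49°) = 0.2152 I₀.
I₃ = I₂ cos²(147° − 82°) = 0.2152 I₀ · cos²(65°) = 0.03844 I₀.
After rotation:
Unpolarized light through the first polarizer → I₁ = ½ I₀, now polarized at 33°.
I₂ = I₁ cos²(82° − 33°) = 0.5 I₀ · cos²(49°) = 0.2152 I₀.
I₃ = I₂ cos²(157° − 82°) = 0.2152 I₀ · cos²(75°) = 0.01442 I₀.
Ratio = 0.01442 / 0.03844 = 0.3751.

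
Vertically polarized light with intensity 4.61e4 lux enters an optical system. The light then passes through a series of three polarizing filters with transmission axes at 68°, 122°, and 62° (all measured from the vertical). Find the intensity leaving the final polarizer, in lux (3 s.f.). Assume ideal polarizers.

I₁ = 4.61e4 lux · cos²(68°) = 6469 lux.
I₂ = I₁ · cos²(54°) = 6469 · 0.3455 = 2235 lux.
I₃ = I₂ · cos²(60°) = 2235 · 0.25 = 558.8 lux.

I ≈ 559 lux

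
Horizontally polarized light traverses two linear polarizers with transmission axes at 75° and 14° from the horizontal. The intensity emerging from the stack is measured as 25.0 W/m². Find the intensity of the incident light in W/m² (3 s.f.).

I₁ = I₀ cos²(75° − 0°) = I₀ cos²(75°) = 0.06699 I₀.
I₂ = I₁ cos²(14° − 75°) = 0.06699 I₀ · cos²(61°) = 0.01574 I₀.
So 25.0 W/m² = 0.01574 I₀, giving I₀ = 25.0/0.01574 = 1588 W/m².

I₀ ≈ 1590 W/m²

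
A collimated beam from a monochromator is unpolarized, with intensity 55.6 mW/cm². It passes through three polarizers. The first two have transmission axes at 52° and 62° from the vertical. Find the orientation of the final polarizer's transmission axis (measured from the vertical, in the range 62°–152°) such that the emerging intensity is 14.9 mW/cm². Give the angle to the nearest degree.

θ ≈ 104°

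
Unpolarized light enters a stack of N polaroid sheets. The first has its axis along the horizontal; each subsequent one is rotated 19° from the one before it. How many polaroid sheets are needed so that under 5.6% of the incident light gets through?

N = 21

First polarizer halves the unpolarized light: factor 1/2.
Each further stage multiplies by cos²(19°) = 0.894.
After N polarizers: T = 0.5·0.894^(N−1). Require T < 0.056 ⇒ N−1 > ln(0.056/0.5)/ln(0.894) = 19.54, so N−1 ≥ 20 and N = 21.
Check: N=21 gives T = 0.05318 < 0.056; N=20 gives T = 0.05949.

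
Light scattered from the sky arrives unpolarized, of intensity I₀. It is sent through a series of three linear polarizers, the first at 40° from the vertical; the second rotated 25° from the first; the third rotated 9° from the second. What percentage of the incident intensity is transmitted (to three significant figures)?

Unpolarized light through the first polarizer → I₁ = ½ I₀, now polarized at 40°.
I₂ = I₁ cos²(25°) = 0.5 · 0.8214 I₀ = 0.4107 I₀.
I₃ = I₂ cos²(9°) = 0.4107 · 0.9755 I₀ = 0.4006 I₀.
That is 40.06% of the incident intensity.

≈ 40.1%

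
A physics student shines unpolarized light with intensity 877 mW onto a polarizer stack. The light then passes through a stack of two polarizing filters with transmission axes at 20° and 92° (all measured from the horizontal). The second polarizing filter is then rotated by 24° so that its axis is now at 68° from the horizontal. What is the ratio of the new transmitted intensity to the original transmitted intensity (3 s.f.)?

Before rotation:
Unpolarized light through the first polarizer → I₁ = ½ I₀, now polarized at 20°.
I₂ = I₁ cos²(92° − 20°) = 0.5 I₀ · cos²(72°) = 0.04775 I₀.
After rotation:
Unpolarized light through the first polarizer → I₁ = ½ I₀, now polarized at 20°.
I₂ = I₁ cos²(68° − 20°) = 0.5 I₀ · cos²(48°) = 0.2239 I₀.
Ratio = 0.2239 / 0.04775 = 4.689.

I_new/I_old ≈ 4.69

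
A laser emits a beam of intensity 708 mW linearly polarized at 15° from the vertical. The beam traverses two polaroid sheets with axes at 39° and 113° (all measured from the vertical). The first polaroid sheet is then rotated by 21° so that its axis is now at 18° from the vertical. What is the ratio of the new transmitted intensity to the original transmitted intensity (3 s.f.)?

Before rotation:
I₁ = I₀ cos²(39° − 15°) = I₀ cos²(24°) = 0.8346 I₀.
I₂ = I₁ cos²(113° − 39°) = 0.8346 I₀ · cos²(74°) = 0.06341 I₀.
After rotation:
I₁ = I₀ cos²(18° − 15°) = I₀ cos²(3°) = 0.9973 I₀.
Angle between axes 1 and 2: 85°. I₂ = 0.9973 I₀ · cos²(85°) = 0.007575 I₀.
Ratio = 0.007575 / 0.06341 = 0.1195.

I_new/I_old ≈ 0.119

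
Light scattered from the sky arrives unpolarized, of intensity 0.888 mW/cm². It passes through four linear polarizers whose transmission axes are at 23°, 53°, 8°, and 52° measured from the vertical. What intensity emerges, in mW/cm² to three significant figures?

Unpolarized light through the first polarizer → I₁ = 0.888 mW/cm²/2 = 0.444 mW/cm², polarized at 23°.
I₂ = I₁ · cos²(30°) = 0.444 · 0.75 = 0.333 mW/cm².
I₃ = I₂ · cos²(45°) = 0.333 · 0.5 = 0.1665 mW/cm².
I₄ = I₃ · cos²(44°) = 0.1665 · 0.5174 = 0.08616 mW/cm².

I ≈ 0.0862 mW/cm²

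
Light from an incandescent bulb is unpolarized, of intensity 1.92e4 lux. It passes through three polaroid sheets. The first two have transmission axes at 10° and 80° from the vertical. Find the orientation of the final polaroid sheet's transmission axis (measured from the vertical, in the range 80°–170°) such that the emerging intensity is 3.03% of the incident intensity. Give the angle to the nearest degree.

Unpolarized light through the first polarizer → I₁ = ½ I₀, now polarized at 10°.
I₂ = I₁ cos²(80° − 10°) = 0.5 I₀ · cos²(70°) = 0.05849 I₀.
Need I₃/I₀ = 0.0303, so cos²(θ − 80°) = 0.0303 / 0.05849 = 0.518.
θ − 80° = arccos(√0.518) = 44.0°, giving θ ≈ 80 + 44.0 = 124.0°.

θ ≈ 124°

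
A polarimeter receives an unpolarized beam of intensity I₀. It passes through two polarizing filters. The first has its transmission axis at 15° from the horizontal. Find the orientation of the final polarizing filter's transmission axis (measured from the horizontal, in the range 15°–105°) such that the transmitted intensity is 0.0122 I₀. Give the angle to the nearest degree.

θ ≈ 96°

Unpolarized light through the first polarizer → I₁ = ½ I₀, now polarized at 15°.
Need I₂/I₀ = 0.0122, so cos²(θ − 15°) = 0.0122 / 0.5 = 0.0244.
θ − 15° = arccos(√0.0244) = 81.0°, giving θ ≈ 15 + 81.0 = 96.0°.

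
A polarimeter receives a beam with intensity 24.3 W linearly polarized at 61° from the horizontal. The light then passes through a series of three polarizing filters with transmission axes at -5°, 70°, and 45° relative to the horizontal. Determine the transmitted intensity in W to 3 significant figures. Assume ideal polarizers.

I₁ = 24.3 W · cos²(66°) = 4.02 W.
I₂ = I₁ · cos²(75°) = 4.02 · 0.06699 = 0.2693 W.
I₃ = I₂ · cos²(25°) = 0.2693 · 0.8214 = 0.2212 W.

I ≈ 0.221 W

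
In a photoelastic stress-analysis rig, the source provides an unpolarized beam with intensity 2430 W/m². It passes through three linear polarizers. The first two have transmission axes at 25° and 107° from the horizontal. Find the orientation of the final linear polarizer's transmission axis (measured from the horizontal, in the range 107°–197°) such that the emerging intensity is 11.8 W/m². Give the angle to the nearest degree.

Unpolarized light through the first polarizer → I₁ = ½ I₀, now polarized at 25°.
I₂ = I₁ cos²(107° − 25°) = 0.5 I₀ · cos²(82°) = 0.009685 I₀.
Target fraction: 11.8 / 2430 W/m² = 0.004856 of I₀.
Need I₃/I₀ = 0.004856, so cos²(θ − 107°) = 0.004856 / 0.009685 = 0.5014.
θ − 107° = arccos(√0.5014) = 44.9°, giving θ ≈ 107 + 44.9 = 151.9°.

θ ≈ 152°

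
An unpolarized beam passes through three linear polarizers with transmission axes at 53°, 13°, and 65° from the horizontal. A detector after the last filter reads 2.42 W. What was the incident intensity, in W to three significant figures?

Unpolarized light through the first polarizer → I₁ = ½ I₀, now polarized at 53°.
I₂ = I₁ cos²(13° − 53°) = 0.5 I₀ · cos²(40°) = 0.2934 I₀.
I₃ = I₂ cos²(65° − 13°) = 0.2934 I₀ · cos²(52°) = 0.1112 I₀.
So 2.42 W = 0.1112 I₀, giving I₀ = 2.42/0.1112 = 21.76 W.

I₀ ≈ 21.8 W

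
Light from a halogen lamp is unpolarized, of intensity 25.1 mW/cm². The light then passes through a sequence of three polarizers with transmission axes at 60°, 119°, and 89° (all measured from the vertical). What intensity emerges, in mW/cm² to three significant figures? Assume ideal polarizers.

I ≈ 2.50 mW/cm²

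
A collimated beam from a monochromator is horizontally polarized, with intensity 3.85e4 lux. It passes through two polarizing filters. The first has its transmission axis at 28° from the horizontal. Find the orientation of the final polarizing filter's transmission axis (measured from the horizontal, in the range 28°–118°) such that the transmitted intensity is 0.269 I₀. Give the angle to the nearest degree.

θ ≈ 82°

By Malus's law, I₁ = I₀ cos²(28° − 0°) = I₀ cos²(28°) = 0.7796 I₀.
Need I₂/I₀ = 0.269, so cos²(θ − 28°) = 0.269 / 0.7796 = 0.3451.
θ − 28° = arccos(√0.3451) = 54.0°, giving θ ≈ 28 + 54.0 = 82.0°.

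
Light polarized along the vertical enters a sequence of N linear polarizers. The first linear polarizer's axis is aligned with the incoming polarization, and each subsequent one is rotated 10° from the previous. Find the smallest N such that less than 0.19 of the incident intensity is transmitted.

First polarizer is aligned with the polarization: full transmission.
Each further stage multiplies by cos²(10°) = 0.9698.
After N polarizers: T = 0.9698^(N−1). Require T < 0.19 ⇒ N−1 > ln(0.19)/ln(0.9698) = 54.24, so N−1 ≥ 55 and N = 56.
Check: N=56 gives T = 0.1856 < 0.19; N=55 gives T = 0.1914.

N = 56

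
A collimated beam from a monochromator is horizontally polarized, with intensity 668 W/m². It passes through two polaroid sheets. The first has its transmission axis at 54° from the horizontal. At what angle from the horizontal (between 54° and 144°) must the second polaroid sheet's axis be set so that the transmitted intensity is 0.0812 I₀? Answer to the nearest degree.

I₁ = I₀ cos²(54° − 0°) = I₀ cos²(54°) = 0.3455 I₀.
Need I₂/I₀ = 0.0812, so cos²(θ − 54°) = 0.0812 / 0.3455 = 0.235.
θ − 54° = arccos(√0.235) = 61.0°, giving θ ≈ 54 + 61.0 = 115.0°.

θ ≈ 115°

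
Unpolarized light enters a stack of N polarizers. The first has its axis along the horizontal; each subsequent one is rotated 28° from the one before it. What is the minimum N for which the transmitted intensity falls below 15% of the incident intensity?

First polarizer halves the unpolarized light: factor 1/2.
Each further stage multiplies by cos²(28°) = 0.7796.
After N polarizers: T = 0.5·0.7796^(N−1). Require T < 0.15 ⇒ N−1 > ln(0.15/0.5)/ln(0.7796) = 4.84, so N−1 ≥ 5 and N = 6.
Check: N=6 gives T = 0.144 < 0.15; N=5 gives T = 0.1847.

N = 6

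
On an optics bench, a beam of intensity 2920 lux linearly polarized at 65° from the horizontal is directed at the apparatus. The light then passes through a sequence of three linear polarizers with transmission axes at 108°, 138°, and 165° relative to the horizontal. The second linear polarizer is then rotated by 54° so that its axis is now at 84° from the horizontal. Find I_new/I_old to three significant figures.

I_new/I_old ≈ 0.0343

Before rotation:
By Malus's law, I₁ = I₀ cos²(108° − 65°) = I₀ cos²(43°) = 0.5349 I₀.
I₂ = I₁ cos²(138° − 108°) = 0.5349 I₀ · cos²(30°) = 0.4012 I₀.
I₃ = I₂ cos²(165° − 138°) = 0.4012 I₀ · cos²(27°) = 0.3185 I₀.
After rotation:
I₁ = I₀ cos²(108° − 65°) = I₀ cos²(43°) = 0.5349 I₀.
I₂ = I₁ cos²(84° − 108°) = 0.5349 I₀ · cos²(24°) = 0.4464 I₀.
I₃ = I₂ cos²(165° − 84°) = 0.4464 I₀ · cos²(81°) = 0.01092 I₀.
Ratio = 0.01092 / 0.3185 = 0.0343.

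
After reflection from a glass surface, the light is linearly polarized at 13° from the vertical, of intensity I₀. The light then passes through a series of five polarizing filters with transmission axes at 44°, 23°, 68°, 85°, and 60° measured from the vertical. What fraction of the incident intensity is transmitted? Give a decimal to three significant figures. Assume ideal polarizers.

≈ 0.241 I₀

I₁ = I₀ cos²(44° − 13°) = I₀ cos²(31°) = 0.7347 I₀.
I₂ = I₁ cos²(23° − 44°) = 0.7347 I₀ · cos²(21°) = 0.6404 I₀.
I₃ = I₂ cos²(68° − 23°) = 0.6404 I₀ · cos²(45°) = 0.3202 I₀.
I₄ = I₃ cos²(85° − 68°) = 0.3202 I₀ · cos²(17°) = 0.2928 I₀.
I₅ = I₄ cos²(60° − 85°) = 0.2928 I₀ · cos²(25°) = 0.2405 I₀.
Transmitted fraction = 0.2405.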